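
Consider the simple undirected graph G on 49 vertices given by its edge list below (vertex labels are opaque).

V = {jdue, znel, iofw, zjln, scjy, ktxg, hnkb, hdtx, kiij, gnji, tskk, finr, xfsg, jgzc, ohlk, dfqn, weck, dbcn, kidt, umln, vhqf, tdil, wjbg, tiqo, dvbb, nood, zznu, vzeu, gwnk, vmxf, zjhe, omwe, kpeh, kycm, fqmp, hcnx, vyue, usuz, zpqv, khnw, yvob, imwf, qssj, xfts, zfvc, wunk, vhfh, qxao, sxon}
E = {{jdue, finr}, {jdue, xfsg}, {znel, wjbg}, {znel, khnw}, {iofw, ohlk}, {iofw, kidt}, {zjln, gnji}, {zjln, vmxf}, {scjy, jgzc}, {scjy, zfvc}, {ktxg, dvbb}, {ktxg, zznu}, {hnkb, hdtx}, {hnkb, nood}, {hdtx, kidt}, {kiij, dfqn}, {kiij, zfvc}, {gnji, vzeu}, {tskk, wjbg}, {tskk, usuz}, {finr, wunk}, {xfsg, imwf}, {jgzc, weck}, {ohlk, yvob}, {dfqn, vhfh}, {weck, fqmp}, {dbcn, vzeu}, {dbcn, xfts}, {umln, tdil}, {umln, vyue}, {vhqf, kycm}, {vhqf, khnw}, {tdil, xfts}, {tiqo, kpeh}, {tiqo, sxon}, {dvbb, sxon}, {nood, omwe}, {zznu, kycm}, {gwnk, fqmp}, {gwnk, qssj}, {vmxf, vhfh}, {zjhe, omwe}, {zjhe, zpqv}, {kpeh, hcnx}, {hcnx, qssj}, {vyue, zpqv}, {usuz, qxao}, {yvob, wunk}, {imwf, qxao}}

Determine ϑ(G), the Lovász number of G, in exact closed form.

49*cos(pi/49)/(cos(pi/49) + 1)

N(scjy) = {jgzc, zfvc}, |N(scjy)| = 2.
N(kycm) = {vhqf, zznu}, |N(kycm)| = 2.
N(znel) = {wjbg, khnw}, |N(znel)| = 2.
deg(gnji) = 2; N(gnji) = {zjln, vzeu}.
G on 49 vertices is 2-regular; a single 49-cycle (edge-transitive).
Distinct eigenvalues (to 5 d.p.): [2.0, 1.98358, 1.93459, 1.85383, 1.74264, 1.60283, 1.4367, 1.24698, 1.03679, 0.80957, 0.56906, 0.3192, 0.0641, -0.19205, -0.44504, -0.69073, -0.92508, -1.14423, -1.3446, -1.52289, -1.67618, -1.80194, -1.89811, -1.96312, -1.99589].
Lovász (edge-transitive): ϑ = −49·(-2*cos(pi/49))/((2)−(-2*cos(pi/49))) = 49*cos(pi/49)/(cos(pi/49) + 1).
Numerically 24.47480518.
Lovász sandwich 24 ≤ 49*cos(pi/49)/(cos(pi/49) + 1) ≤ 25: both strict.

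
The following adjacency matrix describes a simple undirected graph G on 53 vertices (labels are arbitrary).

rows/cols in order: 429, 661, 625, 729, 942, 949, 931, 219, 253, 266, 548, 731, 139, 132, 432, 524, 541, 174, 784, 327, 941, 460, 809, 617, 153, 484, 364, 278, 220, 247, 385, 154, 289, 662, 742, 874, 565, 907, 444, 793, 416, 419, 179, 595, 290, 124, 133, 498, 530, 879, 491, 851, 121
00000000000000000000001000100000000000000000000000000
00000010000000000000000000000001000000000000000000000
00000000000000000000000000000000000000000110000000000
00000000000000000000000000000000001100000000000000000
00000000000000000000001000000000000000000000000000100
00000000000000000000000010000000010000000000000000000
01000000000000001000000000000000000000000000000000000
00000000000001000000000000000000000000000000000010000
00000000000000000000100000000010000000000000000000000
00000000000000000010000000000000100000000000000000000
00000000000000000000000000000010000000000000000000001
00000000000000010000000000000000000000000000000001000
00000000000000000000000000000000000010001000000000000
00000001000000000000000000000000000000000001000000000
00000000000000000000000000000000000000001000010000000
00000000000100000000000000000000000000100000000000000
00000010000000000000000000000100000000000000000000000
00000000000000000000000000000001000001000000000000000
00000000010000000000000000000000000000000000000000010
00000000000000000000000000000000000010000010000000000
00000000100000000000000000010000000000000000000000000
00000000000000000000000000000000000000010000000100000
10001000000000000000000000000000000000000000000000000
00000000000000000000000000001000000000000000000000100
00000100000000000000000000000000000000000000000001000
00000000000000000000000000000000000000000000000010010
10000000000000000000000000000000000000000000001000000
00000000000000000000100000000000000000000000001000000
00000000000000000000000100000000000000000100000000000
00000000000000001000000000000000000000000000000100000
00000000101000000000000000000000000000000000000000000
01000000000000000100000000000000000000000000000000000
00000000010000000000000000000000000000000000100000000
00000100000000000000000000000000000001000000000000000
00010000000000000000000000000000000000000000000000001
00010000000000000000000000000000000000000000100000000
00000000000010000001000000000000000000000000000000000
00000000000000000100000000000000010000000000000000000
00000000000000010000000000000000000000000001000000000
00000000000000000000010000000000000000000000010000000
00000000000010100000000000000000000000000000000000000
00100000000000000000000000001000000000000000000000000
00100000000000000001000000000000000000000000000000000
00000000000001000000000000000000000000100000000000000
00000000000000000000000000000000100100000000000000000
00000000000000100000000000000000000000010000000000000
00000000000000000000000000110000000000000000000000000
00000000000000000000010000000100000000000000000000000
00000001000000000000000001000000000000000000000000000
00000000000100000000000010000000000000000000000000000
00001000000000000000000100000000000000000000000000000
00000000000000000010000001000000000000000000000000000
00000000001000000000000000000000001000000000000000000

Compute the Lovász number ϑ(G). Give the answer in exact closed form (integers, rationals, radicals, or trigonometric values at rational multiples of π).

N(809) = {429, 942}, |N(809)| = 2.
Vertex 491 has 2 neighbors: 942, 617.
Vertex 565 has 2 neighbors: 139, 327.
Vertex 278 has 2 neighbors: 941, 133.
Every vertex has degree 2 (N=53); the odd cycle C_{53}.
A has 27 distinct eigenvalues ≈ [2.0, 1.985962, 1.944046, 1.874839, 1.779314, 1.658811, 1.515022, 1.349966, 1.165959, 0.965584, 0.751655, 0.527174, 0.295293, 0.059267, -0.177592, -0.411957, -0.64054, -0.86013, -1.067647, -1.260176, -1.435015, -1.589709, -1.722087, -1.830291, -1.912802, -1.968461, -1.996487].
Lovász: ϑ = −53(-2*cos(pi/53))/(2+-(-1)*2*cos(pi/53)) = 53*cos(pi/53)/(cos(pi/53) + 1).
≈ 26.4767 (to 4 d.p.).
Lovász sandwich 26 ≤ 53*cos(pi/53)/(cos(pi/53) + 1) ≤ 27: both strict.

53*cos(pi/53)/(cos(pi/53) + 1)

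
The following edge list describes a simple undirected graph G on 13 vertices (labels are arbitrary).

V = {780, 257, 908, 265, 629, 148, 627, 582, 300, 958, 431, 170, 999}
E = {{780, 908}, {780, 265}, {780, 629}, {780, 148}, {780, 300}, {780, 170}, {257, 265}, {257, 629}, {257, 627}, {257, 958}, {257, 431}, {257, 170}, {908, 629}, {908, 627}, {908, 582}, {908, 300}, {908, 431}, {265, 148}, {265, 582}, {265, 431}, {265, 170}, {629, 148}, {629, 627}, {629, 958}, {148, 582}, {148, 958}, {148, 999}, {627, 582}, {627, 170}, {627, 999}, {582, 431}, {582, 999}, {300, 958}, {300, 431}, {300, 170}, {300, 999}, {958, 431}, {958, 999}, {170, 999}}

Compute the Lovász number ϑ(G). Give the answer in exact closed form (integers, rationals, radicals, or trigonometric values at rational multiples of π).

sqrt(13)

Vertex 431 has 6 neighbors: 257, 908, 265, 582, 300, 958.
deg(908) = 6; N(908) = {780, 629, 627, 582, 300, 431}.
Vertex 780 has 6 neighbors: 908, 265, 629, 148, 300, 170.
N(148) = {780, 265, 629, 582, 958, 999}, |N(148)| = 6.
Regular of degree 6 on 13 vertices: SR(13,6,2,3) — a Paley graph.
A has 3 distinct eigenvalues ≈ [6.0, 1.3028, -2.3028].
With N=13: ϑ(G) = 13·(-(-sqrt(13)/2 - 1/2))/(6−(-sqrt(13)/2 - 1/2)) = sqrt(13).
Numerically 3.60555.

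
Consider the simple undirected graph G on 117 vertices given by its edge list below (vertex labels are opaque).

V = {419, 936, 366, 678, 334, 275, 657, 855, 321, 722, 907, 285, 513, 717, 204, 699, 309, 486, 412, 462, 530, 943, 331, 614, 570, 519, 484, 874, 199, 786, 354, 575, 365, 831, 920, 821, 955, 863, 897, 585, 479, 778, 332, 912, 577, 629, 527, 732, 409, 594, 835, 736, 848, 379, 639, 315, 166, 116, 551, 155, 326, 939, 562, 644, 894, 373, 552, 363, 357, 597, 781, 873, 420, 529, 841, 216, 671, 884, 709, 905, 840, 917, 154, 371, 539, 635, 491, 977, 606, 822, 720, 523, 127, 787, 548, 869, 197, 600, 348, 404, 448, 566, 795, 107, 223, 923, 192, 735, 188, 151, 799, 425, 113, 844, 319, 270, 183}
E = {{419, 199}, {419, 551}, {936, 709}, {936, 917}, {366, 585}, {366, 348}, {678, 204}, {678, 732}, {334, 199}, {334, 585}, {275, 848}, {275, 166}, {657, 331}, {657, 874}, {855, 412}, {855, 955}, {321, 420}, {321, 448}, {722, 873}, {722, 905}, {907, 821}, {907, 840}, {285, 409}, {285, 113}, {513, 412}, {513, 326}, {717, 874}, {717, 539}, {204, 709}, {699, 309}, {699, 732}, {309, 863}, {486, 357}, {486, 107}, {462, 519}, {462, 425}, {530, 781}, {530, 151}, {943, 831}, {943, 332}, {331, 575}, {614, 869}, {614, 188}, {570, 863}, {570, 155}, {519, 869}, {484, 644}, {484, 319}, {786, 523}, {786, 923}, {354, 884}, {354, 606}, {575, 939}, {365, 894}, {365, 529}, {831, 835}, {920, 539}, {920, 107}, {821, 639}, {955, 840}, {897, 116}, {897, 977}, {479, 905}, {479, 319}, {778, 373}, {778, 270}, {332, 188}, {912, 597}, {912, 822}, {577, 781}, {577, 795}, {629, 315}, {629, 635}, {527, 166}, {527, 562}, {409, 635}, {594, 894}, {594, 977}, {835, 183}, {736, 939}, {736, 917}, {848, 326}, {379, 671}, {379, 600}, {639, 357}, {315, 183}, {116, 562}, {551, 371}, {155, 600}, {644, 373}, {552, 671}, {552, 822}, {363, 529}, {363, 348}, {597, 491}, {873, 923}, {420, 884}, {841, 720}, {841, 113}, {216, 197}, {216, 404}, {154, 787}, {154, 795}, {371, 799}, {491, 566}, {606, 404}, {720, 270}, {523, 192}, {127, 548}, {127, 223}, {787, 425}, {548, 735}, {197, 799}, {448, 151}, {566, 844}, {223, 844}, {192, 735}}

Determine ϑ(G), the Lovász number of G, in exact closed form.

Vertex 597 has 2 neighbors: 912, 491.
N(570) = {863, 155}, |N(570)| = 2.
N(151) = {530, 448}, |N(151)| = 2.
Vertex 321 has 2 neighbors: 420, 448.
deg(v) = 2 for all v (|V|=117); this is C_{117}, the 117-cycle.
Distinct eigenvalues (to 3 d.p.): [2.0, 1.997, 1.988, 1.974, 1.954, 1.928, 1.897, 1.86, 1.818, 1.771, 1.718, 1.661, 1.599, 1.532, 1.461, 1.385, 1.306, 1.223, 1.136, 1.046, 0.953, 0.857, 0.759, 0.659, 0.556, 0.453, 0.347, 0.241, 0.134, 0.027, -0.081, -0.188, -0.294, -0.4, -0.505, -0.608, -0.709, -0.809, -0.906, -1.0, -1.092, -1.18, -1.265, -1.346, -1.424, -1.497, -1.566, -1.631, -1.69, -1.745, -1.795, -1.84, -1.879, -1.913, -1.942, -1.965, -1.982, -1.994, -1.999].
Lovász (edge-transitive): ϑ = −117·(-2*cos(pi/117))/((2)−(-2*cos(pi/117))) = 117*cos(pi/117)/(cos(pi/117) + 1).
ϑ(G) ≈ 58.48945.
α=58, χ(Ḡ)=59; ϑ=117*cos(pi/117)/(cos(pi/117) + 1) lies between (both strict).

117*cos(pi/117)/(cos(pi/117) + 1)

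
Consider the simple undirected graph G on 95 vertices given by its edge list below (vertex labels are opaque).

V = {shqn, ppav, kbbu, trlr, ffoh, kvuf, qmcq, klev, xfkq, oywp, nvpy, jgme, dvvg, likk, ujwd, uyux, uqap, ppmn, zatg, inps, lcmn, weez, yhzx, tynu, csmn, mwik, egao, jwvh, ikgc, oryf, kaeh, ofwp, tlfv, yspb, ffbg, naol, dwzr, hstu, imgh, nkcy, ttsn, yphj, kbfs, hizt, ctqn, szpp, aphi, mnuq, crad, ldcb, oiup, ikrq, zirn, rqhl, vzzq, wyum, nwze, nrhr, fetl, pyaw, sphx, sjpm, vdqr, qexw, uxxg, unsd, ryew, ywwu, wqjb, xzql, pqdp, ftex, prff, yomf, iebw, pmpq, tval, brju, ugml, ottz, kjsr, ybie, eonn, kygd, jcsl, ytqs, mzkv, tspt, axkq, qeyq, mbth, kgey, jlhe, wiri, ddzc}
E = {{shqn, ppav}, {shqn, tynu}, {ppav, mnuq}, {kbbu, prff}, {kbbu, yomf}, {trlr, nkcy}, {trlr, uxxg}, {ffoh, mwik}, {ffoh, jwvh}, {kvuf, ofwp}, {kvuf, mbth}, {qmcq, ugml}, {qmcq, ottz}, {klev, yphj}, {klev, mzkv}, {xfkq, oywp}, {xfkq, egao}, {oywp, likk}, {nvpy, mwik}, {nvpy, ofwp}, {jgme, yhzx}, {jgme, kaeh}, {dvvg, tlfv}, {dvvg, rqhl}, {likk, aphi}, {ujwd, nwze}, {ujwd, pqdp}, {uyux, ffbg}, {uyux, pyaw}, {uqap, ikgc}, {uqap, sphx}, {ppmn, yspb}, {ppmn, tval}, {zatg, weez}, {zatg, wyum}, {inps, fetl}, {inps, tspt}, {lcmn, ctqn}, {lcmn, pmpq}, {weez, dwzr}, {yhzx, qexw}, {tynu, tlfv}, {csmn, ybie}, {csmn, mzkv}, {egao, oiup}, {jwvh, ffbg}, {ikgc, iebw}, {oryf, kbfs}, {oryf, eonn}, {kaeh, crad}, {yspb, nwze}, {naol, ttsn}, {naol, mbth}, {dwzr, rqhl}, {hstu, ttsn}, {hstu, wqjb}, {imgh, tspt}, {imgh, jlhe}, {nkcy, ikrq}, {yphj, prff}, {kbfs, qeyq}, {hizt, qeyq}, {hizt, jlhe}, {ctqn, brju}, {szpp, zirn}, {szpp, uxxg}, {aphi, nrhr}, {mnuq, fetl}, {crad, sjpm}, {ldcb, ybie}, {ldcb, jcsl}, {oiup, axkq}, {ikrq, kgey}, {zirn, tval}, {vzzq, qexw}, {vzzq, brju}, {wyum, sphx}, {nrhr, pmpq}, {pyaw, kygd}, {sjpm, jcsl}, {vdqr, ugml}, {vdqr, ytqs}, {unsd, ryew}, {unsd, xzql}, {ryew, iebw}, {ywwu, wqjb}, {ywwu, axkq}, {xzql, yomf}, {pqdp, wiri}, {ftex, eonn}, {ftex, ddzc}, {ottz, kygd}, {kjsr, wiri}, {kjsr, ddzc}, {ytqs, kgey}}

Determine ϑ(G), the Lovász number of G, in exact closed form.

N(ugml) = {qmcq, vdqr}, |N(ugml)| = 2.
Vertex dvvg has 2 neighbors: tlfv, rqhl.
deg(sphx) = 2; N(sphx) = {uqap, wyum}.
deg(kaeh) = 2; N(kaeh) = {jgme, crad}.
Regular of degree 2 on 95 vertices: the odd cycle C_{95}.
Distinct eigenvalues (to 4 d.p.): [2.0, 1.9956, 1.9825, 1.9608, 1.9304, 1.8916, 1.8446, 1.7895, 1.7265, 1.656, 1.5783, 1.4936, 1.4025, 1.3052, 1.2022, 1.0939, 0.9808, 0.8635, 0.7424, 0.618, 0.491, 0.3618, 0.231, 0.0992, -0.0331, -0.1652, -0.2965, -0.4266, -0.5548, -0.6806, -0.8034, -0.9227, -1.0379, -1.1487, -1.2544, -1.3546, -1.4489, -1.5368, -1.618, -1.6922, -1.7589, -1.818, -1.8691, -1.9121, -1.9467, -1.9727, -1.9902, -1.9989].
−95·(-2*cos(pi/95)) / ((2)−(-2*cos(pi/95))) = 95*cos(pi/95)/(cos(pi/95) + 1) = ϑ(G).
ϑ(G) ≈ 47.48701.
Check 47 ≤ 95*cos(pi/95)/(cos(pi/95) + 1) ≤ 48: both strict.

95*cos(pi/95)/(cos(pi/95) + 1)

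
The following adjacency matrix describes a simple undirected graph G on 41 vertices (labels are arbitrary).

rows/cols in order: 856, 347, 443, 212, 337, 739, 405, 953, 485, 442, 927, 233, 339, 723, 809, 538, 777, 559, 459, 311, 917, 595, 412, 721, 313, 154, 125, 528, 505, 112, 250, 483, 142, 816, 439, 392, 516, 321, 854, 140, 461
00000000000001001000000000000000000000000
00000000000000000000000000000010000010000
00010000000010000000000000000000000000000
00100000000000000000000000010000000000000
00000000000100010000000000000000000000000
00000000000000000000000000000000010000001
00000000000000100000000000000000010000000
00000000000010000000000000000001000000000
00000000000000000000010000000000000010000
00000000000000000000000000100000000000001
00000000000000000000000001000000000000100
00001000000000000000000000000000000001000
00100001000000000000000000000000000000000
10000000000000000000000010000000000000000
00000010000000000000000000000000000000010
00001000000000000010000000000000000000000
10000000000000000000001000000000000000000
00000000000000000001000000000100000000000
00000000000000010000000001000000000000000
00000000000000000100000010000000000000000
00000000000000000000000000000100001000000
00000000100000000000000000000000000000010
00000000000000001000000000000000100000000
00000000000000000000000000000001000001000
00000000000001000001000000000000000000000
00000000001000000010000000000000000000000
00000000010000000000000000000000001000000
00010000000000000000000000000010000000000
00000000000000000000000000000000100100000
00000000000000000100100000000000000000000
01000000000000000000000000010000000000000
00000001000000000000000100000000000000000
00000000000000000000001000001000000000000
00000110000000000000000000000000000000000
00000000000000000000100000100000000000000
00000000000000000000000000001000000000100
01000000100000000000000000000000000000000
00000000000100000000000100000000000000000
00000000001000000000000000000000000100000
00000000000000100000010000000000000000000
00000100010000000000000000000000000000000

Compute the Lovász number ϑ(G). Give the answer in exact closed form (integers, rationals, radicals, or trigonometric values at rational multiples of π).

41*cos(pi/41)/(cos(pi/41) + 1)

Vertex 856 has 2 neighbors: 723, 777.
Vertex 443 has 2 neighbors: 212, 339.
Vertex 112 has 2 neighbors: 559, 917.
N(809) = {405, 140}, |N(809)| = 2.
Regular of degree 2 on 41 vertices: a single 41-cycle (edge-transitive).
The 21 distinct eigenvalues: [2.0, 1.97656, 1.90679, 1.79233, 1.63586, 1.44104, 1.21245, 0.95544, 0.67603, 0.38078, 0.07661, -0.22937, -0.52996, -0.81814, -1.08714, -1.33065, -1.54298, -1.71914, -1.855, -1.94739, -1.99413].
Lovász (edge-transitive): ϑ = −41·(-2*cos(pi/41))/((2)−(-2*cos(pi/41))) = 41*cos(pi/41)/(cos(pi/41) + 1).
Numerically 20.46988027.
Check 20 ≤ 41*cos(pi/41)/(cos(pi/41) + 1) ≤ 21: both strict.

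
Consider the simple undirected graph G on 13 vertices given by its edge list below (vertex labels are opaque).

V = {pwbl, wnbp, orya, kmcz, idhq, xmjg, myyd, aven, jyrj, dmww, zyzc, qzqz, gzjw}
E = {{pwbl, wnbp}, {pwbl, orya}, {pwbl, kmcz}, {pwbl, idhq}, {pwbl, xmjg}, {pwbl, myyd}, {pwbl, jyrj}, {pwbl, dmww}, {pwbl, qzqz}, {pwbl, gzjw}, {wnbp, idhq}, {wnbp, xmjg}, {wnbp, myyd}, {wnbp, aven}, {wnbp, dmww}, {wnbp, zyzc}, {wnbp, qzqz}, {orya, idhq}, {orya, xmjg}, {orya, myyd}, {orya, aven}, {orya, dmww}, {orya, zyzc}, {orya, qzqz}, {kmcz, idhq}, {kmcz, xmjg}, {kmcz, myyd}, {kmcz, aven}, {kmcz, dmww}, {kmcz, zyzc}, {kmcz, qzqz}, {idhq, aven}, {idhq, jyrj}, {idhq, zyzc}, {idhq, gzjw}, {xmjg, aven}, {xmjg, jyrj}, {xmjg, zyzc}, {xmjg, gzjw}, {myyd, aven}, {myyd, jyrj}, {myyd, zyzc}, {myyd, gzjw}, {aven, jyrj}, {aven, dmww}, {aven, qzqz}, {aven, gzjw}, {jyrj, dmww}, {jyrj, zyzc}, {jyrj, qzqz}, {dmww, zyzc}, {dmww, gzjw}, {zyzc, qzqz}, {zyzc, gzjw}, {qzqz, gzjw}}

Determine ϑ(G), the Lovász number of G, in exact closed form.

5

Vertex qzqz has 8 neighbors: pwbl, wnbp, orya, kmcz, aven, jyrj, zyzc, gzjw.
N(idhq) = {pwbl, wnbp, orya, kmcz, aven, jyrj, zyzc, gzjw}, |N(idhq)| = 8.
Vertex myyd has 8 neighbors: pwbl, wnbp, orya, kmcz, aven, jyrj, zyzc, gzjw.
Vertex orya has 8 neighbors: pwbl, idhq, xmjg, myyd, aven, dmww, zyzc, qzqz.
3 parts of sizes [5, 5, 3]; α(G) = 5 = ϑ (perfect).
ϑ(G) ≈ 5.0000000.
Sandwich: α(G)=5 ≤ ϑ(G)=5 ≤ χ(Ḡ)=5 (collapsed).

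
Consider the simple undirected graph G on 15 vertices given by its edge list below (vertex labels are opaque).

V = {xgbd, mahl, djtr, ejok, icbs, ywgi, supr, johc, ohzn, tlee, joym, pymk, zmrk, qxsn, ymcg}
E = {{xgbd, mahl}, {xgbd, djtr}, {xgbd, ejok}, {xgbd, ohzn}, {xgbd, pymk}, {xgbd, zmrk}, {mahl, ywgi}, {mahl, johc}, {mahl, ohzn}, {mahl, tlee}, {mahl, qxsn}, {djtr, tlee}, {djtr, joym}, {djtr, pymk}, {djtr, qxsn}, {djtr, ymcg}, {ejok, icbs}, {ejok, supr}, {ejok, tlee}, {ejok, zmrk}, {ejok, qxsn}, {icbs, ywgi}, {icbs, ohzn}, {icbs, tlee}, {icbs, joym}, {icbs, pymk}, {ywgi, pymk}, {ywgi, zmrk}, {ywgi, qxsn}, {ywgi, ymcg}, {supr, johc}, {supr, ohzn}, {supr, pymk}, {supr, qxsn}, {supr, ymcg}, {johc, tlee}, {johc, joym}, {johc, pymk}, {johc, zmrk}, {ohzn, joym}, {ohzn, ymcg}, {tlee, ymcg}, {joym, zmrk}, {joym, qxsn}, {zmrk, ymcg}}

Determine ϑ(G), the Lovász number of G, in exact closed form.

deg(tlee) = 6; N(tlee) = {mahl, djtr, ejok, icbs, johc, ymcg}.
deg(ejok) = 6; N(ejok) = {xgbd, icbs, supr, tlee, zmrk, qxsn}.
deg(ohzn) = 6; N(ohzn) = {xgbd, mahl, icbs, supr, joym, ymcg}.
deg(supr) = 6; N(supr) = {ejok, johc, ohzn, pymk, qxsn, ymcg}.
Every vertex has degree 6 (N=15); Kneser-type, 2-subsets of [6].
Distinct eigenvalues (to 5 d.p.): [6.0, 1.0, -3.0].
ϑ = −N·λ_min/(λ_max−λ_min) = −15·(-3)/(6−(-3)) = 5.
≈ 5.000000000 (to 9 d.p.).

5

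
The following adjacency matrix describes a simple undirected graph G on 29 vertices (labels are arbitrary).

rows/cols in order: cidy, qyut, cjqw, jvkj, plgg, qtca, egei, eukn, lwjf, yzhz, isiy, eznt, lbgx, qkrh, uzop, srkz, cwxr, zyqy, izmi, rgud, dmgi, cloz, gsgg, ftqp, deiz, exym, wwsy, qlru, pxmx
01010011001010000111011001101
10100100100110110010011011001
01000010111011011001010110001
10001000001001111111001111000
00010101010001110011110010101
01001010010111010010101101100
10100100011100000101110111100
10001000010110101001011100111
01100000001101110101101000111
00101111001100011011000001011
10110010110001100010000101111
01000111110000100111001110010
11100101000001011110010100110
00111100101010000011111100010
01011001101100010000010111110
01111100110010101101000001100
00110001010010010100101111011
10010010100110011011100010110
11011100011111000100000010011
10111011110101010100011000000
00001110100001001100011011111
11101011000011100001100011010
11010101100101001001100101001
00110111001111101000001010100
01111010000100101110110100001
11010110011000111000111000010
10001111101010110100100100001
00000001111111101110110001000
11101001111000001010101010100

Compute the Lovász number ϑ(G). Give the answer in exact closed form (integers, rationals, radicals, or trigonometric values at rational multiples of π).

N(exym) = {cidy, qyut, jvkj, qtca, egei, yzhz, isiy, uzop, srkz, cwxr, dmgi, cloz, gsgg, qlru}, |N(exym)| = 14.
N(rgud) = {cidy, cjqw, jvkj, plgg, egei, eukn, lwjf, yzhz, eznt, qkrh, srkz, zyqy, cloz, gsgg}, |N(rgud)| = 14.
N(uzop) = {qyut, jvkj, plgg, eukn, lwjf, isiy, eznt, srkz, cloz, ftqp, deiz, exym, wwsy, qlru}, |N(uzop)| = 14.
deg(qtca) = 14; N(qtca) = {qyut, plgg, egei, yzhz, eznt, lbgx, qkrh, srkz, izmi, dmgi, gsgg, ftqp, exym, wwsy}.
14-regular, N=29; Paley(29): SR with (k,λ,μ)=(14,6,7).
The 3 distinct eigenvalues: [14.0, 2.19258, -3.19258].
ϑ = −N·λ_min/(λ_max−λ_min) = −29·(-sqrt(29)/2 - 1/2)/(14−(-sqrt(29)/2 - 1/2)) = sqrt(29).
Numerically 5.385165.

sqrt(29)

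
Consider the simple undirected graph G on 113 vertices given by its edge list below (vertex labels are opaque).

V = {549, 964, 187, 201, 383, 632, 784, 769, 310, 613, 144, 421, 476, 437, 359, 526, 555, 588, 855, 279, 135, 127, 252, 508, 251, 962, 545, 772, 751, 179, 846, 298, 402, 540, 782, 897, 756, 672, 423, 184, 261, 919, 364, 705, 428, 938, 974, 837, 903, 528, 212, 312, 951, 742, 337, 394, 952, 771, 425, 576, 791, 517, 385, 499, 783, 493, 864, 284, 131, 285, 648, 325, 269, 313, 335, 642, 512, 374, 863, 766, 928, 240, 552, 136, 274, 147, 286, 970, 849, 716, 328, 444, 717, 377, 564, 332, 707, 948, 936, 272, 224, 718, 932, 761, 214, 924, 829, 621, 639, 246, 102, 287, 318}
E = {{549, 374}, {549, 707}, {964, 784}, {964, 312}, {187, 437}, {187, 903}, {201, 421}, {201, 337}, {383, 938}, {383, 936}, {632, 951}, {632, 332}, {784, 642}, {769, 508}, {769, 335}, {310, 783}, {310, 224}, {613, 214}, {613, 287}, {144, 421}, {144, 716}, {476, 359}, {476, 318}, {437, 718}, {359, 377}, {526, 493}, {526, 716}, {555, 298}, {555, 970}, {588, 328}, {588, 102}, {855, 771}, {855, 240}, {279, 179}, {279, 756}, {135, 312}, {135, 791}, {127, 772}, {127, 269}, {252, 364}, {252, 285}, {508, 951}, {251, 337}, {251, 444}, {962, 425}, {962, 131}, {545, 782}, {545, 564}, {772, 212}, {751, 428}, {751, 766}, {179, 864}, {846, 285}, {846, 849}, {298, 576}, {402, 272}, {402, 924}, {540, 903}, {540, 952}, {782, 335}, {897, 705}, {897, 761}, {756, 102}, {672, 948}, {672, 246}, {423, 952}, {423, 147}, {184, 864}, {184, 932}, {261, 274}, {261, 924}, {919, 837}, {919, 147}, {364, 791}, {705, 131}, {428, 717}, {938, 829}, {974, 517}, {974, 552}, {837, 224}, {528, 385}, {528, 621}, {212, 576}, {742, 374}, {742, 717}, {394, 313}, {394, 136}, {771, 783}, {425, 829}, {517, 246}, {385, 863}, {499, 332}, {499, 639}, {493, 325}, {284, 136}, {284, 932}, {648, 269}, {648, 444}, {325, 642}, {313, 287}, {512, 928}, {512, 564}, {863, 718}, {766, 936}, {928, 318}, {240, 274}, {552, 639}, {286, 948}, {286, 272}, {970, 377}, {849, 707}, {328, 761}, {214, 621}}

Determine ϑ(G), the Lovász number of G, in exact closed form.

deg(970) = 2; N(970) = {555, 377}.
N(863) = {385, 718}, |N(863)| = 2.
Vertex 864 has 2 neighbors: 179, 184.
N(394) = {313, 136}, |N(394)| = 2.
Regular of degree 2 on 113 vertices: this is C_{113}, the 113-cycle.
Distinct eigenvalues (to 3 d.p.): [2.0, 1.997, 1.988, 1.972, 1.951, 1.923, 1.89, 1.85, 1.805, 1.755, 1.699, 1.637, 1.571, 1.5, 1.424, 1.344, 1.259, 1.171, 1.079, 0.984, 0.886, 0.785, 0.681, 0.576, 0.468, 0.359, 0.25, 0.139, 0.028, -0.083, -0.194, -0.305, -0.414, -0.522, -0.629, -0.733, -0.835, -0.935, -1.032, -1.126, -1.216, -1.302, -1.384, -1.462, -1.536, -1.605, -1.669, -1.727, -1.781, -1.829, -1.871, -1.907, -1.938, -1.962, -1.981, -1.993, -1.999].
Lovász: ϑ = −113(-2*cos(pi/113))/(2+-(-1)*2*cos(pi/113)) = 113*cos(pi/113)/(cos(pi/113) + 1).
≈ 56.48908089 (to 8 d.p.).
Check 56 ≤ 113*cos(pi/113)/(cos(pi/113) + 1) ≤ 57: both strict.

113*cos(pi/113)/(cos(pi/113) + 1)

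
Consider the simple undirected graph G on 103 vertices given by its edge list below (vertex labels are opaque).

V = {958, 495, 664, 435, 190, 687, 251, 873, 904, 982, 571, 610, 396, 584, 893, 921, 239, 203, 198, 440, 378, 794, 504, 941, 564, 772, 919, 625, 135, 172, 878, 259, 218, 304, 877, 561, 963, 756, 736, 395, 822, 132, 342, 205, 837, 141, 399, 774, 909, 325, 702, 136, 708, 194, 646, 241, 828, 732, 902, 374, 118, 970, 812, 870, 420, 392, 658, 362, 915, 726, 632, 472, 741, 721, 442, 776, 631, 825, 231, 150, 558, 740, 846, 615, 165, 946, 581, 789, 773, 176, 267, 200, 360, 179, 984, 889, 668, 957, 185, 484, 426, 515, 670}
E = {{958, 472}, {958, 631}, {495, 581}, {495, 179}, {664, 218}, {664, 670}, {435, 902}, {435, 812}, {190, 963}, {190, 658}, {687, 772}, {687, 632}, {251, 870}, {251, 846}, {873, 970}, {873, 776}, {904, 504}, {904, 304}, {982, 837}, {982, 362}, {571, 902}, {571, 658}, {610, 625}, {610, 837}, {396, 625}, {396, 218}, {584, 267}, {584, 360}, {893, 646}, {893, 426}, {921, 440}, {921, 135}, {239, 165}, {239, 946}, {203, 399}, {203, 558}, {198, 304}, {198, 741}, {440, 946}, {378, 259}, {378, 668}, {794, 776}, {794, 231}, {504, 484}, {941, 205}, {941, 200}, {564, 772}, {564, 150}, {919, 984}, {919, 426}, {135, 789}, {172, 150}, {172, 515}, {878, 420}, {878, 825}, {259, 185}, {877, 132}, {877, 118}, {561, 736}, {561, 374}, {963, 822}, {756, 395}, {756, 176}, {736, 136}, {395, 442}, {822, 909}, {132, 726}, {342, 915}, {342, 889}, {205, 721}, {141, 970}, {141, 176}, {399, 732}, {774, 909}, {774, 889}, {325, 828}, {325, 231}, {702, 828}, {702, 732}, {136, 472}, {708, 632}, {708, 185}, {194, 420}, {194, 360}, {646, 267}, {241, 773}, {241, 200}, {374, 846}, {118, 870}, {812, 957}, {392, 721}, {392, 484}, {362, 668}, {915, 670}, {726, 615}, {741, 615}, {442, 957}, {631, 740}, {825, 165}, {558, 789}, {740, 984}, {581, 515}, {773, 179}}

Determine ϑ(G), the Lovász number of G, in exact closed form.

deg(561) = 2; N(561) = {736, 374}.
Vertex 259 has 2 neighbors: 378, 185.
N(194) = {420, 360}, |N(194)| = 2.
Vertex 435 has 2 neighbors: 902, 812.
Every vertex has degree 2 (N=103); a single 103-cycle (edge-transitive).
spec(A) ≈ [2.0, 1.996, 1.985, 1.967, 1.941, 1.908, 1.868, 1.82, 1.767, 1.706, 1.639, 1.566, 1.488, 1.403, 1.314, 1.22, 1.121, 1.018, 0.911, 0.8, 0.687, 0.571, 0.454, 0.334, 0.213, 0.091, -0.03, -0.152, -0.274, -0.394, -0.513, -0.63, -0.744, -0.856, -0.965, -1.07, -1.171, -1.267, -1.359, -1.446, -1.528, -1.604, -1.673, -1.737, -1.794, -1.845, -1.888, -1.925, -1.955, -1.977, -1.992, -1.999] (distinct, 3 d.p.).
Lovász (edge-transitive): ϑ = −103·(-2*cos(pi/103))/((2)−(-2*cos(pi/103))) = 103*cos(pi/103)/(cos(pi/103) + 1).
ϑ(G) ≈ 51.4880205.
Check 51 ≤ 103*cos(pi/103)/(cos(pi/103) + 1) ≤ 52: both strict.

103*cos(pi/103)/(cos(pi/103) + 1)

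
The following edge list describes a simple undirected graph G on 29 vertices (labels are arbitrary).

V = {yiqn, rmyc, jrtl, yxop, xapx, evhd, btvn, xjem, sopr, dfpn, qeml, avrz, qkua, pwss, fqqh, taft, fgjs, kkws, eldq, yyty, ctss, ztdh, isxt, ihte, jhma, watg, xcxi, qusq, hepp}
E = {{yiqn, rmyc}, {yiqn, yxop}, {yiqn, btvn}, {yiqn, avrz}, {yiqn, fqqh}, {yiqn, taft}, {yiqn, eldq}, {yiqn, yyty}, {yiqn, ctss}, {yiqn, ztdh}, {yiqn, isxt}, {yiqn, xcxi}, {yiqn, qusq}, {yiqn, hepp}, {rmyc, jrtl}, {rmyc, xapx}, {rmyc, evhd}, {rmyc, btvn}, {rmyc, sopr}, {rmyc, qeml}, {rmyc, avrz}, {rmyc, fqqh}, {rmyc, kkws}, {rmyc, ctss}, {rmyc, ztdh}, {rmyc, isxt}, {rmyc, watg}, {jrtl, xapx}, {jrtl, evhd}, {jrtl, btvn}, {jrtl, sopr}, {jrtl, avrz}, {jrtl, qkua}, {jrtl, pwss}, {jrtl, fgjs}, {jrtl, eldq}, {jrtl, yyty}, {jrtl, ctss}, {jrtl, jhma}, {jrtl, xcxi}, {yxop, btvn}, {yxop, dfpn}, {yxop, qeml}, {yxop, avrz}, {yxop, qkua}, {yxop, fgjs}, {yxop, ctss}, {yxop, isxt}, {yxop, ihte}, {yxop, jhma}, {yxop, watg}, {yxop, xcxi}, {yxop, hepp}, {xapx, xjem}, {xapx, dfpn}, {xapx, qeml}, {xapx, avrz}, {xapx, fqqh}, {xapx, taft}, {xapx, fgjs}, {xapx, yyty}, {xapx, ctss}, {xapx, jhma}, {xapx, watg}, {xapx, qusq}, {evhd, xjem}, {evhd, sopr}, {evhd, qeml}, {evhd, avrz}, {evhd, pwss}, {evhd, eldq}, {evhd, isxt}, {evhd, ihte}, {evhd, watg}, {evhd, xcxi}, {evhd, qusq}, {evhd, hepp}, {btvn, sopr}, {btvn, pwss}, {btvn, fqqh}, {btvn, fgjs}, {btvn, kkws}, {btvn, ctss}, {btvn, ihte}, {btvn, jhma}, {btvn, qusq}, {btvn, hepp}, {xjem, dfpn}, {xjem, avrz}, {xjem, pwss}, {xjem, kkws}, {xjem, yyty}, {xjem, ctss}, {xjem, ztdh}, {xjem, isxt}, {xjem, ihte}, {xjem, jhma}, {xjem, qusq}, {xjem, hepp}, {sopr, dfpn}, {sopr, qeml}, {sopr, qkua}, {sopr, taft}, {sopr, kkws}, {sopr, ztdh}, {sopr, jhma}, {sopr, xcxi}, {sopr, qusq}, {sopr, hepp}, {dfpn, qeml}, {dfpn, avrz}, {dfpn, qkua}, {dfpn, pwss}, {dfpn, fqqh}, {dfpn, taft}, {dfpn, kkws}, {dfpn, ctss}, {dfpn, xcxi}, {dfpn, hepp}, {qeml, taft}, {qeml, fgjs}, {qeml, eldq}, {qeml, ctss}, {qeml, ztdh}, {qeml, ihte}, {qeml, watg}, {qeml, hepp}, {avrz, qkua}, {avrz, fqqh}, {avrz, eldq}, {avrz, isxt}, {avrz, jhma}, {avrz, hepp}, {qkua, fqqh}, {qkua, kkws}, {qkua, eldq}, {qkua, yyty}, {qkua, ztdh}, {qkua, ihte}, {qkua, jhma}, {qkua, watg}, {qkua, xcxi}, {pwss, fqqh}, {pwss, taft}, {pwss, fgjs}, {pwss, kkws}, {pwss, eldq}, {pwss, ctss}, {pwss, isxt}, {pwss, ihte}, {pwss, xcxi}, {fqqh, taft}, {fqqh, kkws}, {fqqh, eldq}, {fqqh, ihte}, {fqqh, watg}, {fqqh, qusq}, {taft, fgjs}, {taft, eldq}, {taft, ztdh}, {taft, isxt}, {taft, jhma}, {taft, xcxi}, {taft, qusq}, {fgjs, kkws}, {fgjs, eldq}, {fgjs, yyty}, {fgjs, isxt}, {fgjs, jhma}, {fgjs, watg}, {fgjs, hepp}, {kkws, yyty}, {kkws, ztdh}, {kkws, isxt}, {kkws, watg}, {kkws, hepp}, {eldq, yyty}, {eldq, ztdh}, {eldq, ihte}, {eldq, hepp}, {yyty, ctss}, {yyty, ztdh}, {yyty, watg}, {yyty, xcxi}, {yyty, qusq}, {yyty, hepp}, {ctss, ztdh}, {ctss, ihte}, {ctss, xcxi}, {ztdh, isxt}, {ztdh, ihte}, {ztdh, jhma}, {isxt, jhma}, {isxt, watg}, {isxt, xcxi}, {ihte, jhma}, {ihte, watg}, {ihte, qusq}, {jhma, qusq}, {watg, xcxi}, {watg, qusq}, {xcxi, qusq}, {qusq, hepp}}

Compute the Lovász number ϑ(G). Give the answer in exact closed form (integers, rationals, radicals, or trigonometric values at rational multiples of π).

N(fqqh) = {yiqn, rmyc, xapx, btvn, dfpn, avrz, qkua, pwss, taft, kkws, eldq, ihte, watg, qusq}, |N(fqqh)| = 14.
deg(isxt) = 14; N(isxt) = {yiqn, rmyc, yxop, evhd, xjem, avrz, pwss, taft, fgjs, kkws, ztdh, jhma, watg, xcxi}.
N(hepp) = {yiqn, yxop, evhd, btvn, xjem, sopr, dfpn, qeml, avrz, fgjs, kkws, eldq, yyty, qusq}, |N(hepp)| = 14.
Vertex ctss has 14 neighbors: yiqn, rmyc, jrtl, yxop, xapx, btvn, xjem, dfpn, qeml, pwss, yyty, ztdh, ihte, xcxi.
29-vertex 14-regular graph: Paley(29): SR with (k,λ,μ)=(14,6,7).
A has 3 distinct eigenvalues ≈ [14.0, 2.193, -3.193].
Lovász (edge-transitive): ϑ = −29·(-sqrt(29)/2 - 1/2)/((14)−(-sqrt(29)/2 - 1/2)) = sqrt(29).
Numerically 5.385164807.

sqrt(29)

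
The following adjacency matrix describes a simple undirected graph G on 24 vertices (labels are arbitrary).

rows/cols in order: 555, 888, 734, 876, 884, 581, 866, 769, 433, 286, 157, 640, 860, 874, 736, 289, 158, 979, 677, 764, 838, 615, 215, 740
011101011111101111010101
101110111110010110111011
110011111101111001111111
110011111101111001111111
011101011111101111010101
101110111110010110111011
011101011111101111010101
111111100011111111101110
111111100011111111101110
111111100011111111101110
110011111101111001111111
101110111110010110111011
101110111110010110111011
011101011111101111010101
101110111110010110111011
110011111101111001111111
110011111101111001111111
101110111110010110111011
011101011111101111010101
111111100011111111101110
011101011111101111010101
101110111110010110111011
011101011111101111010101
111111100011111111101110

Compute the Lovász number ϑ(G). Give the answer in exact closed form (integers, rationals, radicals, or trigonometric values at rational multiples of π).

deg(157) = 19; N(157) = {555, 888, 884, 581, 866, 769, 433, 286, 640, 860, 874, 736, 979, 677, 764, 838, 615, 215, 740}.
Vertex 734 has 19 neighbors: 555, 888, 884, 581, 866, 769, 433, 286, 640, 860, 874, 736, 979, 677, 764, 838, 615, 215, 740.
deg(866) = 17; N(866) = {888, 734, 876, 581, 769, 433, 286, 157, 640, 860, 736, 289, 158, 979, 764, 615, 740}.
Vertex 286 has 19 neighbors: 555, 888, 734, 876, 884, 581, 866, 157, 640, 860, 874, 736, 289, 158, 979, 677, 838, 615, 215.
K_{7,7,5,5} (perfect); ϑ(G) = α(G) = max{7,7,5,5} = 7.
ϑ(G) ≈ 7.00000000.
Check 7 ≤ 7 ≤ 7: collapsed.

7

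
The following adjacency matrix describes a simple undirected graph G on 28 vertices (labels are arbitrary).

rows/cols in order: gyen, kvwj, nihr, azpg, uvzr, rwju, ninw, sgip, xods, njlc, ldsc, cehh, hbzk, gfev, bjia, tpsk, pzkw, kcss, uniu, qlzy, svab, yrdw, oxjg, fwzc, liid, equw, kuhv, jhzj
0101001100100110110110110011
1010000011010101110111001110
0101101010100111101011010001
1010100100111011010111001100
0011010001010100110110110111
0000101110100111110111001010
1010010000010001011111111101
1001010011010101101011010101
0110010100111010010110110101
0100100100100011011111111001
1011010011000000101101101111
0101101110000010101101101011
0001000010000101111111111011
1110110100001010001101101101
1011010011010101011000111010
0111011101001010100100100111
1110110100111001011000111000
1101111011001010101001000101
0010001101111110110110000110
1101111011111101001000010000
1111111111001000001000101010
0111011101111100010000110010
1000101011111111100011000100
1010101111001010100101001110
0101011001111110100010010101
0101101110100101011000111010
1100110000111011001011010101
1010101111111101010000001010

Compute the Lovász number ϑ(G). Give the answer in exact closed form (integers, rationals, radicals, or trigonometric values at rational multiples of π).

7

N(equw) = {kvwj, azpg, uvzr, ninw, sgip, xods, ldsc, gfev, tpsk, kcss, uniu, oxjg, fwzc, liid, kuhv}, |N(equw)| = 15.
deg(ldsc) = 15; N(ldsc) = {gyen, nihr, azpg, rwju, xods, njlc, pzkw, uniu, qlzy, yrdw, oxjg, liid, equw, kuhv, jhzj}.
deg(ninw) = 15; N(ninw) = {gyen, nihr, rwju, cehh, tpsk, kcss, uniu, qlzy, svab, yrdw, oxjg, fwzc, liid, equw, jhzj}.
Vertex svab has 15 neighbors: gyen, kvwj, nihr, azpg, uvzr, rwju, ninw, sgip, xods, njlc, hbzk, uniu, oxjg, liid, kuhv.
Regular of degree 15 on 28 vertices: Kneser-type, 2-subsets of [8].
Distinct eigenvalues (to 5 d.p.): [15.0, 1.0, -5.0].
λ_max=15, λ_min=-5; ϑ = −28·λ_min/(λ_max−λ_min) = 7.
ϑ(G) ≈ 7.000000.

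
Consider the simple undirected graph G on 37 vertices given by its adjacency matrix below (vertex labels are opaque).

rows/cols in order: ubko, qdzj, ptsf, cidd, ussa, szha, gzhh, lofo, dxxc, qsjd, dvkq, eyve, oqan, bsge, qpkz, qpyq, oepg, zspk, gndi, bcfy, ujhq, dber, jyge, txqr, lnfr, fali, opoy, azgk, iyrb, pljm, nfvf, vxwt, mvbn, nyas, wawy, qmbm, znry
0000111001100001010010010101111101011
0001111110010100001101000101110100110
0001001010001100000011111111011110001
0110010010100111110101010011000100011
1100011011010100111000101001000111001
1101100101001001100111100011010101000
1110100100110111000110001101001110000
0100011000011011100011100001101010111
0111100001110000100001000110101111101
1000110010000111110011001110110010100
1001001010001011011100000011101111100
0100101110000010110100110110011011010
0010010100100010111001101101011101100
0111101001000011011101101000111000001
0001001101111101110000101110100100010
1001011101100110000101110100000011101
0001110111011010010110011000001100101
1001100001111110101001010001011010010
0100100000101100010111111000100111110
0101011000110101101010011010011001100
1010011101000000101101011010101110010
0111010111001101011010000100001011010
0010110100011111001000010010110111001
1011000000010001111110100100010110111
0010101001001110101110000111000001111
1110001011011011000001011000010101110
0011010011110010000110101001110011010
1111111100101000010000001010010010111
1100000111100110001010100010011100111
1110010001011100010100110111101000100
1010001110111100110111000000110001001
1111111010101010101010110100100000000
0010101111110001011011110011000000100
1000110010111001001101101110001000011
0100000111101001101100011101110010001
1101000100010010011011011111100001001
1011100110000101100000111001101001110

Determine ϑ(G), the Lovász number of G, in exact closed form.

sqrt(37)

N(pljm) = {ubko, qdzj, ptsf, szha, qsjd, eyve, oqan, bsge, zspk, bcfy, jyge, txqr, fali, opoy, azgk, iyrb, nfvf, wawy}, |N(pljm)| = 18.
Vertex bsge has 18 neighbors: qdzj, ptsf, cidd, ussa, gzhh, qsjd, qpkz, qpyq, zspk, gndi, bcfy, dber, jyge, lnfr, iyrb, pljm, nfvf, znry.
N(qpyq) = {ubko, cidd, szha, gzhh, lofo, qsjd, dvkq, bsge, qpkz, bcfy, dber, jyge, txqr, fali, mvbn, nyas, wawy, znry}, |N(qpyq)| = 18.
N(txqr) = {ubko, ptsf, cidd, eyve, qpyq, oepg, zspk, gndi, bcfy, ujhq, jyge, fali, pljm, vxwt, mvbn, wawy, qmbm, znry}, |N(txqr)| = 18.
37-vertex 18-regular graph: SR(37,18,8,9) — a Paley graph.
A has 3 distinct eigenvalues ≈ [18.0, 2.5414, -3.5414].
Lovász (edge-transitive): ϑ = −37·(-sqrt(37)/2 - 1/2)/((18)−(-sqrt(37)/2 - 1/2)) = sqrt(37).
ϑ(G) ≈ 6.0828.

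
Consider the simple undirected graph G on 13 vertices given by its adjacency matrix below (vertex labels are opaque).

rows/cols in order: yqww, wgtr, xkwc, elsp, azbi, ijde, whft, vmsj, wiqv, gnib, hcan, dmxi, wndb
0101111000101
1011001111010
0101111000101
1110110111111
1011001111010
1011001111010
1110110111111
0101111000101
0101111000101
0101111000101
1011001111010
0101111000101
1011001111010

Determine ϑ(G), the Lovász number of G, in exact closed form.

6

Vertex azbi has 8 neighbors: yqww, xkwc, elsp, whft, vmsj, wiqv, gnib, dmxi.
Vertex wndb has 8 neighbors: yqww, xkwc, elsp, whft, vmsj, wiqv, gnib, dmxi.
Vertex gnib has 7 neighbors: wgtr, elsp, azbi, ijde, whft, hcan, wndb.
deg(vmsj) = 7; N(vmsj) = {wgtr, elsp, azbi, ijde, whft, hcan, wndb}.
Complete multipartite on [6, 5, 2]: sandwich collapses at ϑ=6.
Numerically 6.000000.
Lovász sandwich 6 ≤ 6 ≤ 6: collapsed.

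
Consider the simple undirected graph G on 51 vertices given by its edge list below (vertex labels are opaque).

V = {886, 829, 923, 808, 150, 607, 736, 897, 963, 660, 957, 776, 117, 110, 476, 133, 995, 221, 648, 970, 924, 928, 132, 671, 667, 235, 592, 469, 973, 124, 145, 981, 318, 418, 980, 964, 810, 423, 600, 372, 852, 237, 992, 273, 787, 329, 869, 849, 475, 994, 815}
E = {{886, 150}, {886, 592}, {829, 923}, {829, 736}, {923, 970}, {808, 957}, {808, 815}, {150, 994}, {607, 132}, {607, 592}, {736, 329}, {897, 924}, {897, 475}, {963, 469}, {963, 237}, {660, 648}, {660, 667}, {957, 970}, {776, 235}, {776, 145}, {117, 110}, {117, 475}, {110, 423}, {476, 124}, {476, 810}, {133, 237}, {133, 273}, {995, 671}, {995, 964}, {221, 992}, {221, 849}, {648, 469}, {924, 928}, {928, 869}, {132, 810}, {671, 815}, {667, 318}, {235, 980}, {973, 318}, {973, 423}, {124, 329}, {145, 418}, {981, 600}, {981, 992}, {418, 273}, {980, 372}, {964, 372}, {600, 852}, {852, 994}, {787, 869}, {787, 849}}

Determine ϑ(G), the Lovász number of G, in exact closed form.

Vertex 124 has 2 neighbors: 476, 329.
N(475) = {897, 117}, |N(475)| = 2.
N(981) = {600, 992}, |N(981)| = 2.
N(318) = {667, 973}, |N(318)| = 2.
51-vertex 2-regular graph: the odd cycle C_{51}.
A has 26 distinct eigenvalues ≈ [2.0, 1.985, 1.94, 1.865, 1.762, 1.632, 1.478, 1.301, 1.105, 0.891, 0.665, 0.428, 0.185, -0.062, -0.307, -0.547, -0.78, -1.0, -1.205, -1.392, -1.558, -1.7, -1.817, -1.906, -1.966, -1.996].
Lovász (edge-transitive): ϑ = −51·(-2*cos(pi/51))/((2)−(-2*cos(pi/51))) = 51*cos(pi/51)/(cos(pi/51) + 1).
≈ 25.475794 (to 6 d.p.).
Lovász sandwich 25 ≤ 51*cos(pi/51)/(cos(pi/51) + 1) ≤ 26: both strict.

51*cos(pi/51)/(cos(pi/51) + 1)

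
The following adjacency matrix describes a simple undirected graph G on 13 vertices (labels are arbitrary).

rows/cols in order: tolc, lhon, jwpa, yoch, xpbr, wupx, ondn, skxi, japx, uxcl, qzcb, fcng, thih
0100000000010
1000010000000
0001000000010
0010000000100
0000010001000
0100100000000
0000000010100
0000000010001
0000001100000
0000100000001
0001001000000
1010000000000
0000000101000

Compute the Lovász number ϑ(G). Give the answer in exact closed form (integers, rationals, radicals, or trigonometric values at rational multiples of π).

N(tolc) = {lhon, fcng}, |N(tolc)| = 2.
N(fcng) = {tolc, jwpa}, |N(fcng)| = 2.
deg(wupx) = 2; N(wupx) = {lhon, xpbr}.
Vertex xpbr has 2 neighbors: wupx, uxcl.
G on 13 vertices is 2-regular; a single 13-cycle (edge-transitive).
Distinct eigenvalues (to 6 d.p.): [2.0, 1.770912, 1.136129, 0.241073, -0.70921, -1.497021, -1.941884].
−13·(-2*cos(pi/13)) / ((2)−(-2*cos(pi/13))) = 13*cos(pi/13)/(cos(pi/13) + 1) = ϑ(G).
≈ 6.404168563 (to 9 d.p.).
α=6, χ(Ḡ)=7; ϑ=13*cos(pi/13)/(cos(pi/13) + 1) lies between (both strict).

13*cos(pi/13)/(cos(pi/13) + 1)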